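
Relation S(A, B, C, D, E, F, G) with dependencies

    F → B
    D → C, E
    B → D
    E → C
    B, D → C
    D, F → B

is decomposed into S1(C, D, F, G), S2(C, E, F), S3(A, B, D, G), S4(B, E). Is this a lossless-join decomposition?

No

Chase test. Columns are A, B, C, D, E, F, G; row i has aⱼ where attribute j ∈ Si, else bᵢⱼ.
Initial tableau (one row per fragment):
  row 1: b11 b12 a3 a4 b15 a6 a7
  row 2: b21 b22 a3 b24 a5 a6 b27
  row 3: a1 a2 b33 a4 b35 b36 a7
  row 4: b41 a2 b43 b44 a5 b46 b47
Rows 1 and 2 agree on F; apply F→B and equate their B entries.
Rows 1 and 3 agree on D; apply D→C, E and equate their C, E entries.
Rows 1 and 2 agree on B; apply B→D and equate their D entries.
Rows 3 and 4 agree on B; apply B→D and equate their D entries.
Rows 2 and 4 agree on E; apply E→C and equate their C entries.
Rows 1 and 2 agree on D; apply D→C, E and equate their C, E entries.
No row becomes fully distinguished — the join is lossy.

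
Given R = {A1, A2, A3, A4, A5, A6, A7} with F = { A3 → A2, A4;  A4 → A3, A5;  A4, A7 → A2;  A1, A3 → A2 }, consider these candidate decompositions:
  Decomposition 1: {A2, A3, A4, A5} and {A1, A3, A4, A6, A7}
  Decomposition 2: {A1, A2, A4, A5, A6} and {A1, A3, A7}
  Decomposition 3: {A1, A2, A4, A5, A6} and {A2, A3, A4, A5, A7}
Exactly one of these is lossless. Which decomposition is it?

Decomposition 1

Decomposition 1: common = {A3, A4}, closure = {A2, A3, A4, A5} → lossless.
Decomposition 2: common = {A1}, closure = {A1} → lossy.
Decomposition 3: common = {A2, A4, A5}, closure = {A2, A3, A4, A5} → lossy.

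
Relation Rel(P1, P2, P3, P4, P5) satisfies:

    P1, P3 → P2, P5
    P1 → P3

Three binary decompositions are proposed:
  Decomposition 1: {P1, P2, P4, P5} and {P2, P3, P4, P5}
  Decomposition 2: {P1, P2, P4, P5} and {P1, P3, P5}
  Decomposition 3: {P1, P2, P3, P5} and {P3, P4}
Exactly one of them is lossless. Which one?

Decomposition 1: common = {P2, P4, P5}, closure = {P2, P4, P5} → lossy.
Decomposition 2: common = {P1, P5}, closure = {P1, P2, P3, P5} → lossless.
Decomposition 3: common = {P3}, closure = {P3} → lossy.

Decomposition 2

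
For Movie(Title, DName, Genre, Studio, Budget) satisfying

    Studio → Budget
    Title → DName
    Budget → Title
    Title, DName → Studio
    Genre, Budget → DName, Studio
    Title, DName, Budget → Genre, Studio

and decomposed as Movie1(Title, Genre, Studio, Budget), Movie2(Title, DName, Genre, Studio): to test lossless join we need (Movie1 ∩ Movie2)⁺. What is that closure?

Title, DName, Genre, Studio, Budget

Movie1 ∩ Movie2 = {Title, Genre, Studio}.
Studio → Budget applies, adding Budget
Title → DName applies, adding DName
Closure: {Title, DName, Genre, Studio, Budget}.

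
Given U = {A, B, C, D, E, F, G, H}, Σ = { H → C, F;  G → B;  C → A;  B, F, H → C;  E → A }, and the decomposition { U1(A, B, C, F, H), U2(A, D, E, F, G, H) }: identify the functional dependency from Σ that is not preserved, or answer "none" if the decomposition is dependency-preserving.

G → B

Check G → B: no single fragment contains all of {B, G}, and the restricted closure of {G} across the fragments never reaches {B}.
H → C, F is preserved.
C → A is preserved.
B, F, H → C is preserved.
E → A is preserved.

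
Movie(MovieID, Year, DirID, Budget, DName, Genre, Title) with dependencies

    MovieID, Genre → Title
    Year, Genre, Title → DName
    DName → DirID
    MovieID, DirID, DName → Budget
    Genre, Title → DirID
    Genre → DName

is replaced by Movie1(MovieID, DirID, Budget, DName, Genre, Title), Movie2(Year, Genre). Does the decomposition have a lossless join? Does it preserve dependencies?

Lossless test: (Genre)⁺ = {DirID, DName, Genre}, which is a superkey of neither fragment — lossy.
Dependency preservation: Year, Genre, Title → DName is not contained in any single fragment, but the restricted closure of its left-hand side across the fragments still reaches the right-hand side; the remaining FDs each lie inside some fragment. All dependencies are preserved.

lossy but dependency-preserving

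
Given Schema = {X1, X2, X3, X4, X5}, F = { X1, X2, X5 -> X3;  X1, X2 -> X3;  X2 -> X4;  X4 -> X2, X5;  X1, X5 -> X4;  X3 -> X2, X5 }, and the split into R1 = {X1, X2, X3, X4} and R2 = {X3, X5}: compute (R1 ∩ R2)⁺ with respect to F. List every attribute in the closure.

R1 ∩ R2 = {X3}.
X3 → X2, X5 applies, adding X2, X5
X2 → X4 applies, adding X4
Closure: {X2, X3, X4, X5}.

X2, X3, X4, X5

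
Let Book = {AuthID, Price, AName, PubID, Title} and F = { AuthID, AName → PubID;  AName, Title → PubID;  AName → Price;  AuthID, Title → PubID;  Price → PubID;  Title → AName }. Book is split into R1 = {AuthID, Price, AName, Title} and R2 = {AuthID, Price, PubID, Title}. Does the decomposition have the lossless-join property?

Common attributes: R1 ∩ R2 = {AuthID, Price, Title}.
Closure of {AuthID, Price, Title}: AuthID, Title → PubID applies, adding PubID; Title → AName applies, adding AName. So (AuthID, Price, Title)⁺ = {AuthID, Price, AName, PubID, Title}.
This closure contains every attribute of R1, so R1 ∩ R2 → R1. The join is lossless.

Yes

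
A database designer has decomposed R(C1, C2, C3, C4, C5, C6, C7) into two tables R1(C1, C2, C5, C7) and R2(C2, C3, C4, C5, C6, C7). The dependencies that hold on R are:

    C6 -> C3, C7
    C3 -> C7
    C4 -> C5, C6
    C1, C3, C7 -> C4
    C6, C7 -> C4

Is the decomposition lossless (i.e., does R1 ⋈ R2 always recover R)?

Common attributes: R1 ∩ R2 = {C2, C5, C7}.
No dependency enlarges {C2, C5, C7}, so (C2, C5, C7)⁺ = {C2, C5, C7}.
The closure contains neither all of R1 = {C1, C2, C5, C7} nor all of R2 = {C2, C3, C4, C5, C6, C7}, so the common attributes are not a superkey of either fragment. The join is lossy.

No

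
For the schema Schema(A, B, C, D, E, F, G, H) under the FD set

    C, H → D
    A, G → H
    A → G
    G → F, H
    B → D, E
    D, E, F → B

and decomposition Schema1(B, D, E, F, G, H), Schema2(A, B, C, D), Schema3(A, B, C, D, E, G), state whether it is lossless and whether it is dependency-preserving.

lossless but not dependency-preserving

Lossless test (chase): Rows 2 and 3 agree on A; apply A→G and equate their G entries. Rows 1 and 2 agree on G; apply G→F, H and equate their F, H entries. Rows 1 and 3 agree on G; apply G→F, H and equate their F, H entries. Rows 1 and 2 agree on B; apply B→D, E and equate their D, E entries. Row 2 is now all distinguished symbols — the join is lossless.
Dependency preservation: the restricted closure of {C, H} across the fragments never reaches {D}, so C, H → D cannot be enforced without a join — not preserved.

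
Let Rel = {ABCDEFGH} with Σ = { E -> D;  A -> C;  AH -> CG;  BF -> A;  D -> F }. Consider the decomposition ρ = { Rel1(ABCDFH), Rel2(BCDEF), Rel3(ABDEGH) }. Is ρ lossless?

Yes

Chase test. Columns are ABCDEFGH; row i has aⱼ where attribute j ∈ Reli, else bᵢⱼ.
Initial tableau (one row per fragment):
  row 1: a1 a2 a3 a4 b15 a6 b17 a8
  row 2: b21 a2 a3 a4 a5 a6 b27 b28
  row 3: a1 a2 b33 a4 a5 b36 a7 a8
Rows 1 and 3 agree on A; apply A→C and equate their C entries.
Rows 1 and 3 agree on AH; apply AH→CG and equate their CG entries.
Rows 1 and 2 agree on BF; apply BF→A and equate their A entries.
Rows 1 and 3 agree on D; apply D→F and equate their F entries.
Row 3 is now all distinguished symbols — the join is lossless.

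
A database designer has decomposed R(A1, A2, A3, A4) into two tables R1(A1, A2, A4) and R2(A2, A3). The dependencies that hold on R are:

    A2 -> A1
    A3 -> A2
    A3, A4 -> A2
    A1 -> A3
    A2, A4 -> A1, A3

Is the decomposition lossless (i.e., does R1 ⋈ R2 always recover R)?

Common attributes: R1 ∩ R2 = {A2}.
Closure of {A2}: A2 → A1 applies, adding A1; A1 → A3 applies, adding A3. So (A2)⁺ = {A1, A2, A3}.
This closure contains every attribute of R2, so R1 ∩ R2 → R2. The join is lossless.

Yes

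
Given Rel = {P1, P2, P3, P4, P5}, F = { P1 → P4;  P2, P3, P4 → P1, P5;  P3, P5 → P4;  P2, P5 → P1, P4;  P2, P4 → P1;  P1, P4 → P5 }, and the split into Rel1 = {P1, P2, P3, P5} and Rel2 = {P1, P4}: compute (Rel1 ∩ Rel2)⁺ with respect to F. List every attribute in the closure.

P1, P4, P5

Rel1 ∩ Rel2 = {P1}.
P1 → P4 applies, adding P4
P1, P4 → P5 applies, adding P5
Closure: {P1, P4, P5}.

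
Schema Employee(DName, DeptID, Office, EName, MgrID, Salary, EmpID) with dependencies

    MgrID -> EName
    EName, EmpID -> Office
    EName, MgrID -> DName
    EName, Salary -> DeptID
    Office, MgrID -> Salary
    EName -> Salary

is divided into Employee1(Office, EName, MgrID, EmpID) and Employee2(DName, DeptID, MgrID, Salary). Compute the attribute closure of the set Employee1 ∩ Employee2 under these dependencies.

Employee1 ∩ Employee2 = {MgrID}.
MgrID → EName applies, adding EName
EName, MgrID → DName applies, adding DName
EName → Salary applies, adding Salary
EName, Salary → DeptID applies, adding DeptID
Closure: {DName, DeptID, EName, MgrID, Salary}.

DName, DeptID, EName, MgrID, Salary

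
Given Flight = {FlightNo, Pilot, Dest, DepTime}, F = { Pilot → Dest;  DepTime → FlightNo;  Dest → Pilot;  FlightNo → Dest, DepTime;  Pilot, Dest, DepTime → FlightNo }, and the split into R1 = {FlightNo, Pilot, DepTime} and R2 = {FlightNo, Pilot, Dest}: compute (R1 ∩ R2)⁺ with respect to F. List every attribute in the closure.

FlightNo, Pilot, Dest, DepTime

R1 ∩ R2 = {FlightNo, Pilot}.
Pilot → Dest applies, adding Dest
FlightNo → Dest, DepTime applies, adding DepTime
Closure: {FlightNo, Pilot, Dest, DepTime}.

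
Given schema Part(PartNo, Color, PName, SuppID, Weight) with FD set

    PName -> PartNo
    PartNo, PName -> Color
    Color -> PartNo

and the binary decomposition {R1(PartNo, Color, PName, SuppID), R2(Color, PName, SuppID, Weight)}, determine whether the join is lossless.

Common attributes: R1 ∩ R2 = {Color, PName, SuppID}.
Closure of {Color, PName, SuppID}: PName → PartNo applies, adding PartNo. So (Color, PName, SuppID)⁺ = {PartNo, Color, PName, SuppID}.
This closure contains every attribute of R1, so R1 ∩ R2 → R1. The join is lossless.

Yes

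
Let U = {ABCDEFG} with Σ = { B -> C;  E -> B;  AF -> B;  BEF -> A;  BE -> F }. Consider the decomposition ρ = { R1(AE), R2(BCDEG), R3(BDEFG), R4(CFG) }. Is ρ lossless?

Chase test. Columns are ABCDEFG; row i has aⱼ where attribute j ∈ Ri, else bᵢⱼ.
Initial tableau (one row per fragment):
  row 1: a1 b12 b13 b14 a5 b16 b17
  row 2: b21 a2 a3 a4 a5 b26 a7
  row 3: b31 a2 b33 a4 a5 a6 a7
  row 4: b41 b42 a3 b44 b45 a6 a7
Rows 2 and 3 agree on B; apply B→C and equate their C entries.
Rows 1 and 2 agree on E; apply E→B and equate their B entries.
Rows 1 and 2 agree on BE; apply BE→F and equate their F entries.
Rows 1 and 3 agree on BE; apply BE→F and equate their F entries.
Rows 1 and 2 agree on B; apply B→C and equate their C entries.
Rows 1 and 2 agree on BEF; apply BEF→A and equate their A entries.
Rows 1 and 3 agree on BEF; apply BEF→A and equate their A entries.
Row 2 is now all distinguished symbols — the join is lossless.

Yes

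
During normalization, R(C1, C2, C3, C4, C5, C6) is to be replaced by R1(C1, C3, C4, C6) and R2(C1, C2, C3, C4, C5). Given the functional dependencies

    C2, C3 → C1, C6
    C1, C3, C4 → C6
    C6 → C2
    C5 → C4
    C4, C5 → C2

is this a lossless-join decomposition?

Yes

Common attributes: R1 ∩ R2 = {C1, C3, C4}.
Closure of {C1, C3, C4}: C1, C3, C4 → C6 applies, adding C6; C6 → C2 applies, adding C2. So (C1, C3, C4)⁺ = {C1, C2, C3, C4, C6}.
This closure contains every attribute of R1, so R1 ∩ R2 → R1. The join is lossless.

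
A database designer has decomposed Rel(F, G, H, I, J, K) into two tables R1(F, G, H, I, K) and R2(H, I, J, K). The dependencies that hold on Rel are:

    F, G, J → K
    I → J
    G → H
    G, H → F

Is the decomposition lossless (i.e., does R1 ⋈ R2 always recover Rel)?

Yes

Common attributes: R1 ∩ R2 = {H, I, K}.
Closure of {H, I, K}: I → J applies, adding J. So (H, I, K)⁺ = {H, I, J, K}.
This closure contains every attribute of R2, so R1 ∩ R2 → R2. The join is lossless.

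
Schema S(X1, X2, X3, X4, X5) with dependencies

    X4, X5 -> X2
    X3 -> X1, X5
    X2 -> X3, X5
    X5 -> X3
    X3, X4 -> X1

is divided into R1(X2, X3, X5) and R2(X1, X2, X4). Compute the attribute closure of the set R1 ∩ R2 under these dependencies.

R1 ∩ R2 = {X2}.
X2 → X3, X5 applies, adding X3, X5
X3 → X1, X5 applies, adding X1
Closure: {X1, X2, X3, X5}.

X1, X2, X3, X5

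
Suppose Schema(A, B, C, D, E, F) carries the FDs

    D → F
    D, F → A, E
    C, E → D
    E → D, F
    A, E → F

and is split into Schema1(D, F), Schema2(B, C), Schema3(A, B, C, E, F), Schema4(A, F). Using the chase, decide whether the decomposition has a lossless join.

No

Chase test. Columns are A, B, C, D, E, F; row i has aⱼ where attribute j ∈ Schemai, else bᵢⱼ.
Initial tableau (one row per fragment):
  row 1: b11 b12 b13 a4 b15 a6
  row 2: b21 a2 a3 b24 b25 b26
  row 3: a1 a2 a3 b34 a5 a6
  row 4: a1 b42 b43 b44 b45 a6
No row becomes fully distinguished — the join is lossy.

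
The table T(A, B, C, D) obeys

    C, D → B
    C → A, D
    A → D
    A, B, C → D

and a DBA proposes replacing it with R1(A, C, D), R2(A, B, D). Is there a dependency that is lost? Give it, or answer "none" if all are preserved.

C, D → B

Check C, D → B: no single fragment contains all of {B, C, D}, and the restricted closure of {C, D} across the fragments never reaches {B}.
C → A, D is preserved.
A → D is preserved.
A, B, C → D is preserved.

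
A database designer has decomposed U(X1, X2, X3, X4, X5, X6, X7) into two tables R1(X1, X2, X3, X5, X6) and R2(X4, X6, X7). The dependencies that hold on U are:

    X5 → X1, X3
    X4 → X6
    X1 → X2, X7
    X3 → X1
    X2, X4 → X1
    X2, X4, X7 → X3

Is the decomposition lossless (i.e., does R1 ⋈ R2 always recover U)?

Common attributes: R1 ∩ R2 = {X6}.
No dependency enlarges {X6}, so (X6)⁺ = {X6}.
The closure contains neither all of R1 = {X1, X2, X3, X5, X6} nor all of R2 = {X4, X6, X7}, so the common attributes are not a superkey of either fragment. The join is lossy.

No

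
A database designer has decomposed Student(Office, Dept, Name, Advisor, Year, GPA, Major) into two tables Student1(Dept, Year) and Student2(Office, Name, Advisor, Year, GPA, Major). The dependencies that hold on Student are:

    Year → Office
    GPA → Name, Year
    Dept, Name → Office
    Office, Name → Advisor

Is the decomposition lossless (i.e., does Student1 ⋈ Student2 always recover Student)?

No

Common attributes: Student1 ∩ Student2 = {Year}.
Closure of {Year}: Year → Office applies, adding Office. So (Year)⁺ = {Office, Year}.
The closure contains neither all of Student1 = {Dept, Year} nor all of Student2 = {Office, Name, Advisor, Year, GPA, Major}, so the common attributes are not a superkey of either fragment. The join is lossy.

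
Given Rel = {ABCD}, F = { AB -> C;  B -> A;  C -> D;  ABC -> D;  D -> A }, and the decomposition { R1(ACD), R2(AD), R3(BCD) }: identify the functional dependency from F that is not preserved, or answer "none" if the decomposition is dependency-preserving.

AB → C: restricted closure across fragments reaches C.
B → A: restricted closure across fragments reaches A.
C → D lies within R1.
ABC → D: restricted closure across fragments reaches D.
D → A lies within R1.
Every dependency is enforceable on the fragments, so the decomposition is dependency-preserving.

none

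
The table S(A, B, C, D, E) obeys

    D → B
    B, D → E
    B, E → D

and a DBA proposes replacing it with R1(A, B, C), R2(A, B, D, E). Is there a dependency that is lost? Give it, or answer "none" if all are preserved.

D → B lies within R2.
B, D → E lies within R2.
B, E → D lies within R2.
Every dependency is enforceable on the fragments, so the decomposition is dependency-preserving.

none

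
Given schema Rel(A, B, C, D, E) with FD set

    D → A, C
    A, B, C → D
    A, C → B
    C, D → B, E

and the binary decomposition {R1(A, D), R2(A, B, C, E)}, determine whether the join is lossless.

Common attributes: R1 ∩ R2 = {A}.
No dependency enlarges {A}, so (A)⁺ = {A}.
The closure contains neither all of R1 = {A, D} nor all of R2 = {A, B, C, E}, so the common attributes are not a superkey of either fragment. The join is lossy.

No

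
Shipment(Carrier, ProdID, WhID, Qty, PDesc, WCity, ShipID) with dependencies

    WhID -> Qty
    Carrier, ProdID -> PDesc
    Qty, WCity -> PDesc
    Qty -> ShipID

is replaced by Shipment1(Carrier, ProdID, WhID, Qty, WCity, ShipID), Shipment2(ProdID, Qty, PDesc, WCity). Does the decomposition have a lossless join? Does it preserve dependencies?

lossless but not dependency-preserving

Lossless test: (ProdID, Qty, WCity)⁺ = {ProdID, Qty, PDesc, WCity, ShipID}, which contains all of one fragment — lossless.
Dependency preservation: the restricted closure of {Carrier, ProdID} across the fragments never reaches {PDesc}, so Carrier, ProdID → PDesc cannot be enforced without a join — not preserved.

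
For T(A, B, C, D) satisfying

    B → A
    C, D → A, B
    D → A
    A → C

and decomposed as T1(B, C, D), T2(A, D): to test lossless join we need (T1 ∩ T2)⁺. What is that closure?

A, B, C, D

T1 ∩ T2 = {D}.
D → A applies, adding A
A → C applies, adding C
C, D → A, B applies, adding B
Closure: {A, B, C, D}.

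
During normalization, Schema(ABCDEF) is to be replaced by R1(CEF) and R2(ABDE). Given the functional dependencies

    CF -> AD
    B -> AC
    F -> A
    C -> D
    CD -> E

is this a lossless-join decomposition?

Common attributes: R1 ∩ R2 = {E}.
No dependency enlarges {E}, so (E)⁺ = {E}.
The closure contains neither all of R1 = {CEF} nor all of R2 = {ABDE}, so the common attributes are not a superkey of either fragment. The join is lossy.

No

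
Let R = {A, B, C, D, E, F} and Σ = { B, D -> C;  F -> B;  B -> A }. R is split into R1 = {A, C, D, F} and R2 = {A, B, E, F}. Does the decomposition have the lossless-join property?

Common attributes: R1 ∩ R2 = {A, F}.
Closure of {A, F}: F → B applies, adding B. So (A, F)⁺ = {A, B, F}.
The closure contains neither all of R1 = {A, C, D, F} nor all of R2 = {A, B, E, F}, so the common attributes are not a superkey of either fragment. The join is lossy.

No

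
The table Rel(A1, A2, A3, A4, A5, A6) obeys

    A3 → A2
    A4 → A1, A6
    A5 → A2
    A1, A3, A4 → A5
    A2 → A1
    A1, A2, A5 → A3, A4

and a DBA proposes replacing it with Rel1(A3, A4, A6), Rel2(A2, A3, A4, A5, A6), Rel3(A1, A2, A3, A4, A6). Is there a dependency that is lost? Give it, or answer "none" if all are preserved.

A3 → A2 lies within Rel2.
A4 → A1, A6 lies within Rel3.
A5 → A2 lies within Rel2.
A1, A3, A4 → A5: restricted closure across fragments reaches A5.
A2 → A1 lies within Rel3.
A1, A2, A5 → A3, A4: restricted closure across fragments reaches A3, A4.
Every dependency is enforceable on the fragments, so the decomposition is dependency-preserving.

none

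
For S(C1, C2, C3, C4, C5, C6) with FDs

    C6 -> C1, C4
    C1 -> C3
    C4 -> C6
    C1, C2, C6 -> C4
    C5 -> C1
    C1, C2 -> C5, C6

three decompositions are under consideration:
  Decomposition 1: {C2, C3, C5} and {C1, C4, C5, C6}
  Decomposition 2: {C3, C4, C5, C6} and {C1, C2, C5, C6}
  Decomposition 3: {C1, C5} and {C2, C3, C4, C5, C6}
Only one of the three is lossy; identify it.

Decomposition 1: common = {C5}, closure = {C1, C3, C5} → lossy.
Decomposition 2: common = {C5, C6}, closure = {C1, C3, C4, C5, C6} → lossless.
Decomposition 3: common = {C5}, closure = {C1, C3, C5} → lossless.

Decomposition 1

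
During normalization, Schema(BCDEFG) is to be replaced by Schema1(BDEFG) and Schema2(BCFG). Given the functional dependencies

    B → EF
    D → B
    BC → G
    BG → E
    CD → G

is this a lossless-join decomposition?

Common attributes: Schema1 ∩ Schema2 = {BFG}.
Closure of {BFG}: B → EF applies, adding E. So (BFG)⁺ = {BEFG}.
The closure contains neither all of Schema1 = {BDEFG} nor all of Schema2 = {BCFG}, so the common attributes are not a superkey of either fragment. The join is lossy.

No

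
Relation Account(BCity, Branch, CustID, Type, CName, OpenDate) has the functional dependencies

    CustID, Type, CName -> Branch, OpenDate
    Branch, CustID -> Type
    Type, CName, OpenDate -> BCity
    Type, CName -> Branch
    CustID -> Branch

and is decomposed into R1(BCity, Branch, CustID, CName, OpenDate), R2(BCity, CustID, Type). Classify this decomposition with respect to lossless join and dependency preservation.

lossless but not dependency-preserving

Lossless test: (BCity, CustID)⁺ = {BCity, Branch, CustID, Type}, which contains all of one fragment — lossless.
Dependency preservation: the restricted closure of {Type, CName, OpenDate} across the fragments never reaches {BCity}, so Type, CName, OpenDate → BCity cannot be enforced without a join — not preserved.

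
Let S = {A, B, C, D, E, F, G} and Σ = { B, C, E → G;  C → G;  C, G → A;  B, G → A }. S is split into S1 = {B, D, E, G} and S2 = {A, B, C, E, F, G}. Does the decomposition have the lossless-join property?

No

Common attributes: S1 ∩ S2 = {B, E, G}.
Closure of {B, E, G}: B, G → A applies, adding A. So (B, E, G)⁺ = {A, B, E, G}.
The closure contains neither all of S1 = {B, D, E, G} nor all of S2 = {A, B, C, E, F, G}, so the common attributes are not a superkey of either fragment. The join is lossy.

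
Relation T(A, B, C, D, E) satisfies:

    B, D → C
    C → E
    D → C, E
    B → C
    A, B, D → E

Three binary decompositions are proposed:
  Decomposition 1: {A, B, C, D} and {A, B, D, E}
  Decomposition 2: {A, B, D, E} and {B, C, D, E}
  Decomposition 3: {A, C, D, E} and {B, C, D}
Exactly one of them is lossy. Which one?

Decomposition 3

Decomposition 1: common = {A, B, D}, closure = {A, B, C, D, E} → lossless.
Decomposition 2: common = {B, D, E}, closure = {B, C, D, E} → lossless.
Decomposition 3: common = {C, D}, closure = {C, D, E} → lossy.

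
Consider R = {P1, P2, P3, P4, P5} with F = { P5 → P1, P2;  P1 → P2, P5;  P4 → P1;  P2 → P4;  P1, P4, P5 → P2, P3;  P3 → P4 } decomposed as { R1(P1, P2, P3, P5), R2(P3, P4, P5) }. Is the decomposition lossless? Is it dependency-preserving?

Lossless test: (P3, P5)⁺ = {P1, P2, P3, P4, P5}, which contains all of one fragment — lossless.
Dependency preservation: P4 → P1; P2 → P4; P1, P4, P5 → P2, P3 are not contained in any single fragment, but the restricted closure of each left-hand side across the fragments still reaches the right-hand side; the remaining FDs each lie inside some fragment. All dependencies are preserved.

lossless and dependency-preserving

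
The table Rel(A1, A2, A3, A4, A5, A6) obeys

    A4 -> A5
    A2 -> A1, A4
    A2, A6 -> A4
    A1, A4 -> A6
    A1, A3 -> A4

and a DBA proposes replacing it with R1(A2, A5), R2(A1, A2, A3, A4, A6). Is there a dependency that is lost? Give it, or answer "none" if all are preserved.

A4 -> A5

Check A4 → A5: no single fragment contains all of {A4, A5}, and the restricted closure of {A4} across the fragments never reaches {A5}.
A2 → A1, A4 is preserved.
A2, A6 → A4 is preserved.
A1, A4 → A6 is preserved.
A1, A3 → A4 is preserved.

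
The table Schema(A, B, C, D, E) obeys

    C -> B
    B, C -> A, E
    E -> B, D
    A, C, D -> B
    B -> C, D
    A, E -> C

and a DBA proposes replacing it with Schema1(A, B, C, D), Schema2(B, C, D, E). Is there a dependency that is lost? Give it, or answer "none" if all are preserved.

C → B lies within Schema1.
B, C → A, E: restricted closure across fragments reaches A, E.
E → B, D lies within Schema2.
A, C, D → B lies within Schema1.
B → C, D lies within Schema1.
A, E → C: restricted closure across fragments reaches C.
Every dependency is enforceable on the fragments, so the decomposition is dependency-preserving.

none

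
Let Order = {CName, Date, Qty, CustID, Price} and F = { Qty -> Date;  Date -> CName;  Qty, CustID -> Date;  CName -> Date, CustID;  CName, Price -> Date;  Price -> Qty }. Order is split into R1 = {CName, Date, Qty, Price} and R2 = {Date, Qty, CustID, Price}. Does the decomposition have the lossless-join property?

Yes

Common attributes: R1 ∩ R2 = {Date, Qty, Price}.
Closure of {Date, Qty, Price}: Date → CName applies, adding CName; CName → Date, CustID applies, adding CustID. So (Date, Qty, Price)⁺ = {CName, Date, Qty, CustID, Price}.
This closure contains every attribute of R1, so R1 ∩ R2 → R1. The join is lossless.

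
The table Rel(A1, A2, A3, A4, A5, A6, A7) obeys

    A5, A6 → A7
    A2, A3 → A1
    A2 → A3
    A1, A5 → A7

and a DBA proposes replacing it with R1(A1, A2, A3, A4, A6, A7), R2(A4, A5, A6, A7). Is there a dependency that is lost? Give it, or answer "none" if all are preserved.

A1, A5 → A7

Check A1, A5 → A7: no single fragment contains all of {A1, A5, A7}, and the restricted closure of {A1, A5} across the fragments never reaches {A7}.
A5, A6 → A7 is preserved.
A2, A3 → A1 is preserved.
A2 → A3 is preserved.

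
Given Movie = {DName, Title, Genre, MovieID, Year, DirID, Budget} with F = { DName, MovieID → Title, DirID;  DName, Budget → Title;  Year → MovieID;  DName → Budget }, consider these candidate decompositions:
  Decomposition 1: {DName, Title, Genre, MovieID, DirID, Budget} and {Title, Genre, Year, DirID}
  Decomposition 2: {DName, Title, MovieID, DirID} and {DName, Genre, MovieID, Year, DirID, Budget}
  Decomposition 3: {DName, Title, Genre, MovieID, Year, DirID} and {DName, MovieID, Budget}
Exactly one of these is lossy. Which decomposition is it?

Decomposition 1: common = {Title, Genre, DirID}, closure = {Title, Genre, DirID} → lossy.
Decomposition 2: common = {DName, MovieID, DirID}, closure = {DName, Title, MovieID, DirID, Budget} → lossless.
Decomposition 3: common = {DName, MovieID}, closure = {DName, Title, MovieID, DirID, Budget} → lossless.

Decomposition 1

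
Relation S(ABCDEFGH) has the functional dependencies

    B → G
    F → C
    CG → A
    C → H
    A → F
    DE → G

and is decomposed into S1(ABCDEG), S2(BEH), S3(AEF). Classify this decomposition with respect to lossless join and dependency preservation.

Lossless test (chase): Rows 1 and 2 agree on B; apply B→G and equate their G entries. Rows 1 and 3 agree on A; apply A→F and equate their F entries. Rows 1 and 3 agree on F; apply F→C and equate their C entries. Rows 1 and 3 agree on C; apply C→H and equate their H entries. No row becomes fully distinguished — the join is lossy.
Dependency preservation: the restricted closure of {F} across the fragments never reaches {C}, so F → C cannot be enforced without a join — not preserved.

lossy and not dependency-preserving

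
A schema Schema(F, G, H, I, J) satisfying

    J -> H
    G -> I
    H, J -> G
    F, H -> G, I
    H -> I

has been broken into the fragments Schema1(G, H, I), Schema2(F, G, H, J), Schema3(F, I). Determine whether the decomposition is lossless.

Chase test. Columns are F, G, H, I, J; row i has aⱼ where attribute j ∈ Schemai, else bᵢⱼ.
Initial tableau (one row per fragment):
  row 1: b11 a2 a3 a4 b15
  row 2: a1 a2 a3 b24 a5
  row 3: a1 b32 b33 a4 b35
Rows 1 and 2 agree on G; apply G→I and equate their I entries.
Row 2 is now all distinguished symbols — the join is lossless.

Yes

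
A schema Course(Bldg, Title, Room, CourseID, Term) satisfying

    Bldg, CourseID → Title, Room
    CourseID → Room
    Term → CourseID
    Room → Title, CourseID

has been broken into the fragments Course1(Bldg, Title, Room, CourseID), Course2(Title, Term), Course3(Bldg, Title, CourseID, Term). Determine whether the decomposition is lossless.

Chase test. Columns are Bldg, Title, Room, CourseID, Term; row i has aⱼ where attribute j ∈ Coursei, else bᵢⱼ.
Initial tableau (one row per fragment):
  row 1: a1 a2 a3 a4 b15
  row 2: b21 a2 b23 b24 a5
  row 3: a1 a2 b33 a4 a5
Rows 1 and 3 agree on Bldg, CourseID; apply Bldg, CourseID→Title, Room and equate their Title, Room entries.
Rows 2 and 3 agree on Term; apply Term→CourseID and equate their CourseID entries.
Rows 1 and 2 agree on CourseID; apply CourseID→Room and equate their Room entries.
Row 3 is now all distinguished symbols — the join is lossless.

Yes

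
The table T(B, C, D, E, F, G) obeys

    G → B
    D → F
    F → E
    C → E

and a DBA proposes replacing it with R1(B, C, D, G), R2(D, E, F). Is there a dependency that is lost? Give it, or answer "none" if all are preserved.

Check C → E: no single fragment contains all of {C, E}, and the restricted closure of {C} across the fragments never reaches {E}.
G → B is preserved.
D → F is preserved.
F → E is preserved.

C → E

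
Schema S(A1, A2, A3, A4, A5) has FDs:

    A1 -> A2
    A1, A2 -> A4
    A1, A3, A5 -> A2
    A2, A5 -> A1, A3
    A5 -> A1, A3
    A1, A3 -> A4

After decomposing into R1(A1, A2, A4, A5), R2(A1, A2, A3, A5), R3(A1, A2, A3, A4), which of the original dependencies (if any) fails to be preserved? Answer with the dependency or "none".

A1 → A2 lies within R1.
A1, A2 → A4 lies within R1.
A1, A3, A5 → A2 lies within R2.
A2, A5 → A1, A3 lies within R2.
A5 → A1, A3 lies within R2.
A1, A3 → A4 lies within R3.
Every dependency is enforceable on the fragments, so the decomposition is dependency-preserving.

none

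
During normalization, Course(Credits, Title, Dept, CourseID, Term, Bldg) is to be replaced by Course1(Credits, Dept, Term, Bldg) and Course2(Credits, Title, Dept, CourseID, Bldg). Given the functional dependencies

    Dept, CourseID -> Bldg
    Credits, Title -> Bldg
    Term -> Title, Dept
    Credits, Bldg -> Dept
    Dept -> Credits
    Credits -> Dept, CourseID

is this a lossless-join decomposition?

No

Common attributes: Course1 ∩ Course2 = {Credits, Dept, Bldg}.
Closure of {Credits, Dept, Bldg}: Credits → Dept, CourseID applies, adding CourseID. So (Credits, Dept, Bldg)⁺ = {Credits, Dept, CourseID, Bldg}.
The closure contains neither all of Course1 = {Credits, Dept, Term, Bldg} nor all of Course2 = {Credits, Title, Dept, CourseID, Bldg}, so the common attributes are not a superkey of either fragment. The join is lossy.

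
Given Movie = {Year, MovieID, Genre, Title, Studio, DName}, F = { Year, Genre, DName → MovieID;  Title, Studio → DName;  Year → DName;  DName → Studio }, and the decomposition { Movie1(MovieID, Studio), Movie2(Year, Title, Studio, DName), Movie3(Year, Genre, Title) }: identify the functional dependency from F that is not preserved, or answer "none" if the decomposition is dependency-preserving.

Year, Genre, DName → MovieID

Check Year, Genre, DName → MovieID: no single fragment contains all of {Year, MovieID, Genre, DName}, and the restricted closure of {Year, Genre, DName} across the fragments never reaches {MovieID}.
Title, Studio → DName is preserved.
Year → DName is preserved.
DName → Studio is preserved.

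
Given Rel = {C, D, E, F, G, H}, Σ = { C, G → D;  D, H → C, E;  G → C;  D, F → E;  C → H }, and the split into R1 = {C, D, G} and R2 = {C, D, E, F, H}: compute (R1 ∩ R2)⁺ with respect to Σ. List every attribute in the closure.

R1 ∩ R2 = {C, D}.
C → H applies, adding H
D, H → C, E applies, adding E
Closure: {C, D, E, H}.

C, D, E, H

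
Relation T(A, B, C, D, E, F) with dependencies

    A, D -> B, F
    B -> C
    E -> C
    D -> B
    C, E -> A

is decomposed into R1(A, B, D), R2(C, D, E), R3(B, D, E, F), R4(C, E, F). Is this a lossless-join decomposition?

No

Chase test. Columns are A, B, C, D, E, F; row i has aⱼ where attribute j ∈ Ri, else bᵢⱼ.
Initial tableau (one row per fragment):
  row 1: a1 a2 b13 a4 b15 b16
  row 2: b21 b22 a3 a4 a5 b26
  row 3: b31 a2 b33 a4 a5 a6
  row 4: b41 b42 a3 b44 a5 a6
Rows 1 and 3 agree on B; apply B→C and equate their C entries.
Rows 2 and 3 agree on E; apply E→C and equate their C entries.
Rows 1 and 2 agree on D; apply D→B and equate their B entries.
Rows 2 and 3 agree on C, E; apply C, E→A and equate their A entries.
Rows 2 and 4 agree on C, E; apply C, E→A and equate their A entries.
Rows 2 and 3 agree on A, D; apply A, D→B, F and equate their B, F entries.
No row becomes fully distinguished — the join is lossy.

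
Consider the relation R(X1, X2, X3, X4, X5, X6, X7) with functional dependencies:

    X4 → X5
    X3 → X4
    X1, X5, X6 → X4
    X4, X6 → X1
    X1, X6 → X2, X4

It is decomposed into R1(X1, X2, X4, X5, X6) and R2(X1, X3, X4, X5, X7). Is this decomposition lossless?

Common attributes: R1 ∩ R2 = {X1, X4, X5}.
No dependency enlarges {X1, X4, X5}, so (X1, X4, X5)⁺ = {X1, X4, X5}.
The closure contains neither all of R1 = {X1, X2, X4, X5, X6} nor all of R2 = {X1, X3, X4, X5, X7}, so the common attributes are not a superkey of either fragment. The join is lossy.

No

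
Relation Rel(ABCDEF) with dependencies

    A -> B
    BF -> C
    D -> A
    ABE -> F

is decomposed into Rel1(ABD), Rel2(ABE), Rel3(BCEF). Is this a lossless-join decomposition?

Chase test. Columns are ABCDEF; row i has aⱼ where attribute j ∈ Reli, else bᵢⱼ.
Initial tableau (one row per fragment):
  row 1: a1 a2 b13 a4 b15 b16
  row 2: a1 a2 b23 b24 a5 b26
  row 3: b31 a2 a3 b34 a5 a6
No row becomes fully distinguished — the join is lossy.

No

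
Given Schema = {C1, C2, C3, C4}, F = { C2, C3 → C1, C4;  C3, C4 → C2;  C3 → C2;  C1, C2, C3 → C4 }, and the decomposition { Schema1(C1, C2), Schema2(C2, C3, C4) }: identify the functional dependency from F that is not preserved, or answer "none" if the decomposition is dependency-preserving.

C2, C3 → C1, C4

Check C2, C3 → C1, C4: no single fragment contains all of {C1, C2, C3, C4}, and the restricted closure of {C2, C3} across the fragments never reaches {C1, C4}.
C3, C4 → C2 is preserved.
C3 → C2 is preserved.
C1, C2, C3 → C4 is preserved.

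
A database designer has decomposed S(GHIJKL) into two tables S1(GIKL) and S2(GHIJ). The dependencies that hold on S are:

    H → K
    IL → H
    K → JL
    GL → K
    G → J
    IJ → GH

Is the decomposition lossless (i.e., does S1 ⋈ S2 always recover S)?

Yes

Common attributes: S1 ∩ S2 = {GI}.
Closure of {GI}: G → J applies, adding J; IJ → GH applies, adding H; H → K applies, adding K; K → JL applies, adding L. So (GI)⁺ = {GHIJKL}.
This closure contains every attribute of S1, so S1 ∩ S2 → S1. The join is lossless.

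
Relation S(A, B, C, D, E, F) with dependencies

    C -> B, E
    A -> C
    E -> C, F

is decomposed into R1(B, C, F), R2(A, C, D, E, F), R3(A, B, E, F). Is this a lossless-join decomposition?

Yes

Chase test. Columns are A, B, C, D, E, F; row i has aⱼ where attribute j ∈ Ri, else bᵢⱼ.
Initial tableau (one row per fragment):
  row 1: b11 a2 a3 b14 b15 a6
  row 2: a1 b22 a3 a4 a5 a6
  row 3: a1 a2 b33 b34 a5 a6
Rows 1 and 2 agree on C; apply C→B, E and equate their B, E entries.
Rows 2 and 3 agree on A; apply A→C and equate their C entries.
Row 2 is now all distinguished symbols — the join is lossless.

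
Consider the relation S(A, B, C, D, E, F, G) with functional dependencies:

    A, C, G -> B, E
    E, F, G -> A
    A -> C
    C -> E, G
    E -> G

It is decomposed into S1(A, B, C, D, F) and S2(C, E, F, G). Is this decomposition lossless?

Yes

Common attributes: S1 ∩ S2 = {C, F}.
Closure of {C, F}: C → E, G applies, adding E, G; E, F, G → A applies, adding A; A, C, G → B, E applies, adding B. So (C, F)⁺ = {A, B, C, E, F, G}.
This closure contains every attribute of S2, so S1 ∩ S2 → S2. The join is lossless.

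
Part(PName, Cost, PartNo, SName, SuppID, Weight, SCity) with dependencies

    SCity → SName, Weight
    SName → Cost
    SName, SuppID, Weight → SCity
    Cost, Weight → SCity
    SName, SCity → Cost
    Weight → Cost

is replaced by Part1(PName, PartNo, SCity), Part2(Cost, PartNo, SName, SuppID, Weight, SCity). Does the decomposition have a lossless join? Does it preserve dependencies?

Lossless test: (PartNo, SCity)⁺ = {Cost, PartNo, SName, Weight, SCity}, which is a superkey of neither fragment — lossy.
Dependency preservation: every FD's attributes lie within a single fragment, so each can be enforced locally — preserved.

lossy but dependency-preserving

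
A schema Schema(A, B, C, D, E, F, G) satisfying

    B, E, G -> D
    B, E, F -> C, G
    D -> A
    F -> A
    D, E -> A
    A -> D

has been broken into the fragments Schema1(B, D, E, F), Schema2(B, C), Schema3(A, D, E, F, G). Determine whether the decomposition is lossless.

Chase test. Columns are A, B, C, D, E, F, G; row i has aⱼ where attribute j ∈ Schemai, else bᵢⱼ.
Initial tableau (one row per fragment):
  row 1: b11 a2 b13 a4 a5 a6 b17
  row 2: b21 a2 a3 b24 b25 b26 b27
  row 3: a1 b32 b33 a4 a5 a6 a7
Rows 1 and 3 agree on D; apply D→A and equate their A entries.
No row becomes fully distinguished — the join is lossy.

No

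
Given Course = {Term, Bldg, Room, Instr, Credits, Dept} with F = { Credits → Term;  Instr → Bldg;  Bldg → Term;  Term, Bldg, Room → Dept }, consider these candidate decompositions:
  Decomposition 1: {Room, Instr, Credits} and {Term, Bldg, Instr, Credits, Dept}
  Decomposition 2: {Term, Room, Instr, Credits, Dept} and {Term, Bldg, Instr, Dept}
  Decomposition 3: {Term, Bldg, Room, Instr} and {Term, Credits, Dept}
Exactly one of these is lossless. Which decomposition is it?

Decomposition 2

Decomposition 1: common = {Instr, Credits}, closure = {Term, Bldg, Instr, Credits} → lossy.
Decomposition 2: common = {Term, Instr, Dept}, closure = {Term, Bldg, Instr, Dept} → lossless.
Decomposition 3: common = {Term}, closure = {Term} → lossy.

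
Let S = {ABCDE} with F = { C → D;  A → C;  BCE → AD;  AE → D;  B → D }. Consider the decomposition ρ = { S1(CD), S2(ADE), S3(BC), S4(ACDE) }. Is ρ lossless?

Chase test. Columns are ABCDE; row i has aⱼ where attribute j ∈ Si, else bᵢⱼ.
Initial tableau (one row per fragment):
  row 1: b11 b12 a3 a4 b15
  row 2: a1 b22 b23 a4 a5
  row 3: b31 a2 a3 b34 b35
  row 4: a1 b42 a3 a4 a5
Rows 1 and 3 agree on C; apply C→D and equate their D entries.
Rows 2 and 4 agree on A; apply A→C and equate their C entries.
No row becomes fully distinguished — the join is lossy.

No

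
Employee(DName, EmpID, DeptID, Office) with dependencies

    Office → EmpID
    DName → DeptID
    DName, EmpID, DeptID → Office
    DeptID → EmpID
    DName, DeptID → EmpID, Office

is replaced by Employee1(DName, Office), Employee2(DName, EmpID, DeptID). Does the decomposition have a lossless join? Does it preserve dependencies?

lossless but not dependency-preserving

Lossless test: (DName)⁺ = {DName, EmpID, DeptID, Office}, which contains all of one fragment — lossless.
Dependency preservation: the restricted closure of {Office} across the fragments never reaches {EmpID}, so Office → EmpID cannot be enforced without a join — not preserved.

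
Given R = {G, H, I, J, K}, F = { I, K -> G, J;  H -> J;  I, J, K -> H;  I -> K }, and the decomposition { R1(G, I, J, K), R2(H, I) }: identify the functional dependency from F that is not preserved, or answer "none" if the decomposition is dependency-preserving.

Check H → J: no single fragment contains all of {H, J}, and the restricted closure of {H} across the fragments never reaches {J}.
I, K → G, J is preserved.
I, J, K → H is preserved.
I → K is preserved.

H -> J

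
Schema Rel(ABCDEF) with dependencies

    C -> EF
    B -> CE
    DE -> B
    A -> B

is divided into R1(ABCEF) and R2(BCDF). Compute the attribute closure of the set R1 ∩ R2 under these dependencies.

BCEF

R1 ∩ R2 = {BCF}.
C → EF applies, adding E
Closure: {BCEF}.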